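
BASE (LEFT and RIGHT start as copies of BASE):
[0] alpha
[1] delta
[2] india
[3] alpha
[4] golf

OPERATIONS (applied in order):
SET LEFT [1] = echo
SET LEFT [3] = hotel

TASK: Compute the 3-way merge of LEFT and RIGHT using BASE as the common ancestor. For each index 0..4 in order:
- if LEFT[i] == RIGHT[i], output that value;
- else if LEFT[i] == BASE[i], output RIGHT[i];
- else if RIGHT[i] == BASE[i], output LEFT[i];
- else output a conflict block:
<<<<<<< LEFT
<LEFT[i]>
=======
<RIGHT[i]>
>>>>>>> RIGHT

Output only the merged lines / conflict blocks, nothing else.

Final LEFT:  [alpha, echo, india, hotel, golf]
Final RIGHT: [alpha, delta, india, alpha, golf]
i=0: L=alpha R=alpha -> agree -> alpha
i=1: L=echo, R=delta=BASE -> take LEFT -> echo
i=2: L=india R=india -> agree -> india
i=3: L=hotel, R=alpha=BASE -> take LEFT -> hotel
i=4: L=golf R=golf -> agree -> golf

Answer: alpha
echo
india
hotel
golf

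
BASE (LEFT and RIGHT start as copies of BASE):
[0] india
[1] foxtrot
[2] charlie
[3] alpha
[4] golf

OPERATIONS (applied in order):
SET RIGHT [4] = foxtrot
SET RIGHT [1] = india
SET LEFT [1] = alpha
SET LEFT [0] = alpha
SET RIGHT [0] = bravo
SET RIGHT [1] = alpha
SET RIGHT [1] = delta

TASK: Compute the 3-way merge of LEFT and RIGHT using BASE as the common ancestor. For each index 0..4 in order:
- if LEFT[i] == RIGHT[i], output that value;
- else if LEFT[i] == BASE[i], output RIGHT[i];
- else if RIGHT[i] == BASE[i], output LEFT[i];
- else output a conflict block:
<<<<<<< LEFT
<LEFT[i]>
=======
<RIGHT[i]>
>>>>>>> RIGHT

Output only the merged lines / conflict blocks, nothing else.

Answer: <<<<<<< LEFT
alpha
=======
bravo
>>>>>>> RIGHT
<<<<<<< LEFT
alpha
=======
delta
>>>>>>> RIGHT
charlie
alpha
foxtrot

Derivation:
Final LEFT:  [alpha, alpha, charlie, alpha, golf]
Final RIGHT: [bravo, delta, charlie, alpha, foxtrot]
i=0: BASE=india L=alpha R=bravo all differ -> CONFLICT
i=1: BASE=foxtrot L=alpha R=delta all differ -> CONFLICT
i=2: L=charlie R=charlie -> agree -> charlie
i=3: L=alpha R=alpha -> agree -> alpha
i=4: L=golf=BASE, R=foxtrot -> take RIGHT -> foxtrot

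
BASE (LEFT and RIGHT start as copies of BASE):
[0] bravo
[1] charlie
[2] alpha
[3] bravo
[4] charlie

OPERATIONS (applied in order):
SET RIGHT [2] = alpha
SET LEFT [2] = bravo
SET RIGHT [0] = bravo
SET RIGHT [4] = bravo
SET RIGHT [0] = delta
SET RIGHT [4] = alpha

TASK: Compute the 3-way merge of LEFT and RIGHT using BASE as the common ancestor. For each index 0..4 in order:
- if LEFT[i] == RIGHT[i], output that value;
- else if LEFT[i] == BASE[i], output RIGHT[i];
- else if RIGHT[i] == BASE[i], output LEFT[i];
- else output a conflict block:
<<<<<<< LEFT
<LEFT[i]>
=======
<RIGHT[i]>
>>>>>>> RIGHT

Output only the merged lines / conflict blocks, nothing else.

Answer: delta
charlie
bravo
bravo
alpha

Derivation:
Final LEFT:  [bravo, charlie, bravo, bravo, charlie]
Final RIGHT: [delta, charlie, alpha, bravo, alpha]
i=0: L=bravo=BASE, R=delta -> take RIGHT -> delta
i=1: L=charlie R=charlie -> agree -> charlie
i=2: L=bravo, R=alpha=BASE -> take LEFT -> bravo
i=3: L=bravo R=bravo -> agree -> bravo
i=4: L=charlie=BASE, R=alpha -> take RIGHT -> alpha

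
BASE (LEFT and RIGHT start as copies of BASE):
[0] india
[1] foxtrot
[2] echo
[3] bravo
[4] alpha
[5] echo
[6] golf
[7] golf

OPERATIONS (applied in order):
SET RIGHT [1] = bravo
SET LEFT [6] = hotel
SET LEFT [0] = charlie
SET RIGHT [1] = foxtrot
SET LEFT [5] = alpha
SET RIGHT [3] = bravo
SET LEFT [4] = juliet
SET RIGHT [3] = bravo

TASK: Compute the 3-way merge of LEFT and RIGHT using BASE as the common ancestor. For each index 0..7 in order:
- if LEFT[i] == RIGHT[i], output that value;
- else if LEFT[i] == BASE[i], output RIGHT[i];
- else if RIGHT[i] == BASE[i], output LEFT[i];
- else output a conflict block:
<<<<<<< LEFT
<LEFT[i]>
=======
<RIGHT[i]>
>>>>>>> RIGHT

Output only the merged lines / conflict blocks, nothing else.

Final LEFT:  [charlie, foxtrot, echo, bravo, juliet, alpha, hotel, golf]
Final RIGHT: [india, foxtrot, echo, bravo, alpha, echo, golf, golf]
i=0: L=charlie, R=india=BASE -> take LEFT -> charlie
i=1: L=foxtrot R=foxtrot -> agree -> foxtrot
i=2: L=echo R=echo -> agree -> echo
i=3: L=bravo R=bravo -> agree -> bravo
i=4: L=juliet, R=alpha=BASE -> take LEFT -> juliet
i=5: L=alpha, R=echo=BASE -> take LEFT -> alpha
i=6: L=hotel, R=golf=BASE -> take LEFT -> hotel
i=7: L=golf R=golf -> agree -> golf

Answer: charlie
foxtrot
echo
bravo
juliet
alpha
hotel
golf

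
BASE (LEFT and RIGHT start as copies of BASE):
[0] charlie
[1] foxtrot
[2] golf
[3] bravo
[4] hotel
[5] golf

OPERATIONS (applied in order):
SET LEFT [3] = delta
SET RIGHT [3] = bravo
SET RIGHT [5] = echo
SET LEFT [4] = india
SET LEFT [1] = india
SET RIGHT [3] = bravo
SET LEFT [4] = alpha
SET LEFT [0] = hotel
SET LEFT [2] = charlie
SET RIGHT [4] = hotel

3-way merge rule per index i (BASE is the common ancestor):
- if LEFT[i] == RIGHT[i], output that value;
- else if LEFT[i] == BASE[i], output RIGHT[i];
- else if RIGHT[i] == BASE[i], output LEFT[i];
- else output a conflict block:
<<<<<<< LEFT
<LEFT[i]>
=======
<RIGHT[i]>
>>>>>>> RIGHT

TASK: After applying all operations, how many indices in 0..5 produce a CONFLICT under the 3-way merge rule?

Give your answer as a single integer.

Final LEFT:  [hotel, india, charlie, delta, alpha, golf]
Final RIGHT: [charlie, foxtrot, golf, bravo, hotel, echo]
i=0: L=hotel, R=charlie=BASE -> take LEFT -> hotel
i=1: L=india, R=foxtrot=BASE -> take LEFT -> india
i=2: L=charlie, R=golf=BASE -> take LEFT -> charlie
i=3: L=delta, R=bravo=BASE -> take LEFT -> delta
i=4: L=alpha, R=hotel=BASE -> take LEFT -> alpha
i=5: L=golf=BASE, R=echo -> take RIGHT -> echo
Conflict count: 0

Answer: 0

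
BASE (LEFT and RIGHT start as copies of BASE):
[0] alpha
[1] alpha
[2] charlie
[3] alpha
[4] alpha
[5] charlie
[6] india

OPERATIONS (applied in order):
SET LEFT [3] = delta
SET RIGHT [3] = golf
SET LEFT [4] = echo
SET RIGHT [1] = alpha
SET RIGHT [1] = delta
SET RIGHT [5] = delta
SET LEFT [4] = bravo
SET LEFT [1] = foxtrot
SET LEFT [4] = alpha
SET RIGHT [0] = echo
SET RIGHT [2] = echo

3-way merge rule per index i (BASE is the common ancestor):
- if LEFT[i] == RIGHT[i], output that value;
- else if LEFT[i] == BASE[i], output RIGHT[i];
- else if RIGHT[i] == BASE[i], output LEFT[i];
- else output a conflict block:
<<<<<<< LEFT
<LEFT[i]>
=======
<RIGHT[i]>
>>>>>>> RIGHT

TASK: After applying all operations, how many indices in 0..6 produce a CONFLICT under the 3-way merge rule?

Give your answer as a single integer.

Final LEFT:  [alpha, foxtrot, charlie, delta, alpha, charlie, india]
Final RIGHT: [echo, delta, echo, golf, alpha, delta, india]
i=0: L=alpha=BASE, R=echo -> take RIGHT -> echo
i=1: BASE=alpha L=foxtrot R=delta all differ -> CONFLICT
i=2: L=charlie=BASE, R=echo -> take RIGHT -> echo
i=3: BASE=alpha L=delta R=golf all differ -> CONFLICT
i=4: L=alpha R=alpha -> agree -> alpha
i=5: L=charlie=BASE, R=delta -> take RIGHT -> delta
i=6: L=india R=india -> agree -> india
Conflict count: 2

Answer: 2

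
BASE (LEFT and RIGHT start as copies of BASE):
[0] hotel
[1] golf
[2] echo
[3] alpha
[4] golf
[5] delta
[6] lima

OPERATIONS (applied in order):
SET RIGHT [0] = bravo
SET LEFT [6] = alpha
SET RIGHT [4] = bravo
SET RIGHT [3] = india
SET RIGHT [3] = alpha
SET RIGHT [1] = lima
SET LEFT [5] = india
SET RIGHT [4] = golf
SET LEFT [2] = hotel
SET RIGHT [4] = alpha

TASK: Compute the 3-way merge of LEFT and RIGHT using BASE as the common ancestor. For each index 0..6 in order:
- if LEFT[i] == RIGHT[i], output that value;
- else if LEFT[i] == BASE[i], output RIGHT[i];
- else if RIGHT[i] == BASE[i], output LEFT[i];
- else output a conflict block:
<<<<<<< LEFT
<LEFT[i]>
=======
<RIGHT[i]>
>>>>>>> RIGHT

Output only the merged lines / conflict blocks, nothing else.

Final LEFT:  [hotel, golf, hotel, alpha, golf, india, alpha]
Final RIGHT: [bravo, lima, echo, alpha, alpha, delta, lima]
i=0: L=hotel=BASE, R=bravo -> take RIGHT -> bravo
i=1: L=golf=BASE, R=lima -> take RIGHT -> lima
i=2: L=hotel, R=echo=BASE -> take LEFT -> hotel
i=3: L=alpha R=alpha -> agree -> alpha
i=4: L=golf=BASE, R=alpha -> take RIGHT -> alpha
i=5: L=india, R=delta=BASE -> take LEFT -> india
i=6: L=alpha, R=lima=BASE -> take LEFT -> alpha

Answer: bravo
lima
hotel
alpha
alpha
india
alpha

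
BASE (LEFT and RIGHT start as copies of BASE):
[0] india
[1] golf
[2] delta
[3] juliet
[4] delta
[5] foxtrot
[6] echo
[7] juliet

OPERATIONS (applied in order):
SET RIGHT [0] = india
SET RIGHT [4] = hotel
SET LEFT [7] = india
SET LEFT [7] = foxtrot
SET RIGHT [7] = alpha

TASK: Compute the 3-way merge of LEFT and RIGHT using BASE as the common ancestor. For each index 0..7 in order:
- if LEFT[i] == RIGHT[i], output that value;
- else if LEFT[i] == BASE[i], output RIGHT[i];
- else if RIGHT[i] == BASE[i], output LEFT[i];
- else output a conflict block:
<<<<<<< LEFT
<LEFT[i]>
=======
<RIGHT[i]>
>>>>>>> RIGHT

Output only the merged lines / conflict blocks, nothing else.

Answer: india
golf
delta
juliet
hotel
foxtrot
echo
<<<<<<< LEFT
foxtrot
=======
alpha
>>>>>>> RIGHT

Derivation:
Final LEFT:  [india, golf, delta, juliet, delta, foxtrot, echo, foxtrot]
Final RIGHT: [india, golf, delta, juliet, hotel, foxtrot, echo, alpha]
i=0: L=india R=india -> agree -> india
i=1: L=golf R=golf -> agree -> golf
i=2: L=delta R=delta -> agree -> delta
i=3: L=juliet R=juliet -> agree -> juliet
i=4: L=delta=BASE, R=hotel -> take RIGHT -> hotel
i=5: L=foxtrot R=foxtrot -> agree -> foxtrot
i=6: L=echo R=echo -> agree -> echo
i=7: BASE=juliet L=foxtrot R=alpha all differ -> CONFLICT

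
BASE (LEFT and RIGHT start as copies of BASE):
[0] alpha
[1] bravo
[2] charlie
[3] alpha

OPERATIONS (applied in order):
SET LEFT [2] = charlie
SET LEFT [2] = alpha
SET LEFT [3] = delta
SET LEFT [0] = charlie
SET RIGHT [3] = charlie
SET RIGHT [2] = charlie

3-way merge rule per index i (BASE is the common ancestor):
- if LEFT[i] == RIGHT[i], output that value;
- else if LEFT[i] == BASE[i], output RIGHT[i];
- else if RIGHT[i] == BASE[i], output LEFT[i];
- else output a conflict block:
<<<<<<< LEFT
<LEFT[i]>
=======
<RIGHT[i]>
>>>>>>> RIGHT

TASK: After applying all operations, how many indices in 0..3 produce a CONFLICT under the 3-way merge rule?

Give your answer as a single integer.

Final LEFT:  [charlie, bravo, alpha, delta]
Final RIGHT: [alpha, bravo, charlie, charlie]
i=0: L=charlie, R=alpha=BASE -> take LEFT -> charlie
i=1: L=bravo R=bravo -> agree -> bravo
i=2: L=alpha, R=charlie=BASE -> take LEFT -> alpha
i=3: BASE=alpha L=delta R=charlie all differ -> CONFLICT
Conflict count: 1

Answer: 1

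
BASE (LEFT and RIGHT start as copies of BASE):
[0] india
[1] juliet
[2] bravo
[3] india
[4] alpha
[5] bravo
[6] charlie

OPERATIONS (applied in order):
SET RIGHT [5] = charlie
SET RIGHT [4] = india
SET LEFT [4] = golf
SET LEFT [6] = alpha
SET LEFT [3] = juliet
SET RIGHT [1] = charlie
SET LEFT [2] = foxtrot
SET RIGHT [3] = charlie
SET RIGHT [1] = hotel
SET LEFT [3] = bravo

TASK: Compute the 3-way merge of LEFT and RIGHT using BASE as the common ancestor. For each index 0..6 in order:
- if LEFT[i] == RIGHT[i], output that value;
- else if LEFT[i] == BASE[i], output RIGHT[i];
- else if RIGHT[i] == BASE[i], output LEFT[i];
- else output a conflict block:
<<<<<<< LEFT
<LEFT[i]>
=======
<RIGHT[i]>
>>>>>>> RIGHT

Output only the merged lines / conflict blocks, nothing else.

Answer: india
hotel
foxtrot
<<<<<<< LEFT
bravo
=======
charlie
>>>>>>> RIGHT
<<<<<<< LEFT
golf
=======
india
>>>>>>> RIGHT
charlie
alpha

Derivation:
Final LEFT:  [india, juliet, foxtrot, bravo, golf, bravo, alpha]
Final RIGHT: [india, hotel, bravo, charlie, india, charlie, charlie]
i=0: L=india R=india -> agree -> india
i=1: L=juliet=BASE, R=hotel -> take RIGHT -> hotel
i=2: L=foxtrot, R=bravo=BASE -> take LEFT -> foxtrot
i=3: BASE=india L=bravo R=charlie all differ -> CONFLICT
i=4: BASE=alpha L=golf R=india all differ -> CONFLICT
i=5: L=bravo=BASE, R=charlie -> take RIGHT -> charlie
i=6: L=alpha, R=charlie=BASE -> take LEFT -> alpha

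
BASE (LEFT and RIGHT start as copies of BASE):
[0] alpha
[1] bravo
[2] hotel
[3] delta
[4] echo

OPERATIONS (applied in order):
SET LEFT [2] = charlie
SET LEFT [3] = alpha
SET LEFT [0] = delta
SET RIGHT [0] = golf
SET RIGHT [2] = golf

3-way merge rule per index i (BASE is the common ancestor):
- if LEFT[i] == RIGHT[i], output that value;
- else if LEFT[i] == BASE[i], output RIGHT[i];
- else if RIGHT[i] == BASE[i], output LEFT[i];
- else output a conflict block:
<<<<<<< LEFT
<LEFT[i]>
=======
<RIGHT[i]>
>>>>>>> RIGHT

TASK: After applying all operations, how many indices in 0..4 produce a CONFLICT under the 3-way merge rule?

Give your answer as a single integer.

Answer: 2

Derivation:
Final LEFT:  [delta, bravo, charlie, alpha, echo]
Final RIGHT: [golf, bravo, golf, delta, echo]
i=0: BASE=alpha L=delta R=golf all differ -> CONFLICT
i=1: L=bravo R=bravo -> agree -> bravo
i=2: BASE=hotel L=charlie R=golf all differ -> CONFLICT
i=3: L=alpha, R=delta=BASE -> take LEFT -> alpha
i=4: L=echo R=echo -> agree -> echo
Conflict count: 2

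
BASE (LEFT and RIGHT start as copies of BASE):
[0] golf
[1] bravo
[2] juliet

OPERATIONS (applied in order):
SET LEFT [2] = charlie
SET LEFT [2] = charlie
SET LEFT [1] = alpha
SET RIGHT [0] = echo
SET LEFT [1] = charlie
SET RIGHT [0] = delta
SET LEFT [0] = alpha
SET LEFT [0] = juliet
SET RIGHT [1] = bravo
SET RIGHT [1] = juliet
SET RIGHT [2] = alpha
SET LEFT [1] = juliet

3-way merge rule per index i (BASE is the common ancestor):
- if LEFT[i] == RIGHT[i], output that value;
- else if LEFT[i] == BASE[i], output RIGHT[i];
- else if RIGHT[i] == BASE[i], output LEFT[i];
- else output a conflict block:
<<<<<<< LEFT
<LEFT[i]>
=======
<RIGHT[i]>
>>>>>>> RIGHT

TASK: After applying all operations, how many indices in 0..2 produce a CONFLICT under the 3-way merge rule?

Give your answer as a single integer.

Final LEFT:  [juliet, juliet, charlie]
Final RIGHT: [delta, juliet, alpha]
i=0: BASE=golf L=juliet R=delta all differ -> CONFLICT
i=1: L=juliet R=juliet -> agree -> juliet
i=2: BASE=juliet L=charlie R=alpha all differ -> CONFLICT
Conflict count: 2

Answer: 2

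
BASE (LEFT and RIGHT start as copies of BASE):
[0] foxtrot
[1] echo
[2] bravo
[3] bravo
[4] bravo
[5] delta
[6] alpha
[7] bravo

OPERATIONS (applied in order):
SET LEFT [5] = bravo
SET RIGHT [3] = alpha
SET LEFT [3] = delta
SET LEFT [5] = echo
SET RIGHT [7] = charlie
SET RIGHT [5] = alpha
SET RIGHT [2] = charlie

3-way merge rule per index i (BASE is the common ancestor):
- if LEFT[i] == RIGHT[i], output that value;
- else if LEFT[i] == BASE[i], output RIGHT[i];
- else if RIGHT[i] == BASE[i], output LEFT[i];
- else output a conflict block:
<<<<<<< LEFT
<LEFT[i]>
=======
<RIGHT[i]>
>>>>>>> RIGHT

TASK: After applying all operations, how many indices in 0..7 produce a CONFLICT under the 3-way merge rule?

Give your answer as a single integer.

Final LEFT:  [foxtrot, echo, bravo, delta, bravo, echo, alpha, bravo]
Final RIGHT: [foxtrot, echo, charlie, alpha, bravo, alpha, alpha, charlie]
i=0: L=foxtrot R=foxtrot -> agree -> foxtrot
i=1: L=echo R=echo -> agree -> echo
i=2: L=bravo=BASE, R=charlie -> take RIGHT -> charlie
i=3: BASE=bravo L=delta R=alpha all differ -> CONFLICT
i=4: L=bravo R=bravo -> agree -> bravo
i=5: BASE=delta L=echo R=alpha all differ -> CONFLICT
i=6: L=alpha R=alpha -> agree -> alpha
i=7: L=bravo=BASE, R=charlie -> take RIGHT -> charlie
Conflict count: 2

Answer: 2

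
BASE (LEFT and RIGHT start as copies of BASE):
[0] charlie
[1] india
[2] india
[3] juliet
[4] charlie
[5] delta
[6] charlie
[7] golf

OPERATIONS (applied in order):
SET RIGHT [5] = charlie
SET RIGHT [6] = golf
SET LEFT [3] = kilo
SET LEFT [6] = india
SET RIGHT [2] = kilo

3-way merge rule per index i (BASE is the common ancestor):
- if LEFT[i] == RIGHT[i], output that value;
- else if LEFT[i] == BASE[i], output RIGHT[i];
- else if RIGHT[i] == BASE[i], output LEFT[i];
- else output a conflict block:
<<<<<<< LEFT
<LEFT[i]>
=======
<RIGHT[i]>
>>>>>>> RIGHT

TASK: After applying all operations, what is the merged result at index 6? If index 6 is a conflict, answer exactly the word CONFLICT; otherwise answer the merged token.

Final LEFT:  [charlie, india, india, kilo, charlie, delta, india, golf]
Final RIGHT: [charlie, india, kilo, juliet, charlie, charlie, golf, golf]
i=0: L=charlie R=charlie -> agree -> charlie
i=1: L=india R=india -> agree -> india
i=2: L=india=BASE, R=kilo -> take RIGHT -> kilo
i=3: L=kilo, R=juliet=BASE -> take LEFT -> kilo
i=4: L=charlie R=charlie -> agree -> charlie
i=5: L=delta=BASE, R=charlie -> take RIGHT -> charlie
i=6: BASE=charlie L=india R=golf all differ -> CONFLICT
i=7: L=golf R=golf -> agree -> golf
Index 6 -> CONFLICT

Answer: CONFLICT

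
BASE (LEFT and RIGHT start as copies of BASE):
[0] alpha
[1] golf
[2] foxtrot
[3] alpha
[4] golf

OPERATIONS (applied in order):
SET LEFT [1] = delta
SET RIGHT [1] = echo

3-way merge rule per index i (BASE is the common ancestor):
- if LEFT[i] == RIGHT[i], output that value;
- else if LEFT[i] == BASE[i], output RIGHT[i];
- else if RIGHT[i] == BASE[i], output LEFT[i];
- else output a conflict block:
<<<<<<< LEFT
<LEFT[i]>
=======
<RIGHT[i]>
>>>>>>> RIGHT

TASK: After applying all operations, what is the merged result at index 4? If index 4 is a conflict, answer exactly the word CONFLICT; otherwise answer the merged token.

Final LEFT:  [alpha, delta, foxtrot, alpha, golf]
Final RIGHT: [alpha, echo, foxtrot, alpha, golf]
i=0: L=alpha R=alpha -> agree -> alpha
i=1: BASE=golf L=delta R=echo all differ -> CONFLICT
i=2: L=foxtrot R=foxtrot -> agree -> foxtrot
i=3: L=alpha R=alpha -> agree -> alpha
i=4: L=golf R=golf -> agree -> golf
Index 4 -> golf

Answer: golf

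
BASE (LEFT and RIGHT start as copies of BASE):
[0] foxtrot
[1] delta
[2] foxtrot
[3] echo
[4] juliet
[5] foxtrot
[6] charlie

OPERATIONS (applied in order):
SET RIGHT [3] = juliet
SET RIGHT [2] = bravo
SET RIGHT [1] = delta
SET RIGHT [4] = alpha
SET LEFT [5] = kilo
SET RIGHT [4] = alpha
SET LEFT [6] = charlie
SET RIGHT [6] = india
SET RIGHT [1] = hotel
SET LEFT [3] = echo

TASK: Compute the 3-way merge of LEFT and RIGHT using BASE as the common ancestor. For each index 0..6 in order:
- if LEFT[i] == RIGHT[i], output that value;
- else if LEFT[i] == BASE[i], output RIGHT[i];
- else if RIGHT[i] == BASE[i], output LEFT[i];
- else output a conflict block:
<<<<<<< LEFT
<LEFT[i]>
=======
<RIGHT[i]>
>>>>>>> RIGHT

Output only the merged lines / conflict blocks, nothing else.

Final LEFT:  [foxtrot, delta, foxtrot, echo, juliet, kilo, charlie]
Final RIGHT: [foxtrot, hotel, bravo, juliet, alpha, foxtrot, india]
i=0: L=foxtrot R=foxtrot -> agree -> foxtrot
i=1: L=delta=BASE, R=hotel -> take RIGHT -> hotel
i=2: L=foxtrot=BASE, R=bravo -> take RIGHT -> bravo
i=3: L=echo=BASE, R=juliet -> take RIGHT -> juliet
i=4: L=juliet=BASE, R=alpha -> take RIGHT -> alpha
i=5: L=kilo, R=foxtrot=BASE -> take LEFT -> kilo
i=6: L=charlie=BASE, R=india -> take RIGHT -> india

Answer: foxtrot
hotel
bravo
juliet
alpha
kilo
india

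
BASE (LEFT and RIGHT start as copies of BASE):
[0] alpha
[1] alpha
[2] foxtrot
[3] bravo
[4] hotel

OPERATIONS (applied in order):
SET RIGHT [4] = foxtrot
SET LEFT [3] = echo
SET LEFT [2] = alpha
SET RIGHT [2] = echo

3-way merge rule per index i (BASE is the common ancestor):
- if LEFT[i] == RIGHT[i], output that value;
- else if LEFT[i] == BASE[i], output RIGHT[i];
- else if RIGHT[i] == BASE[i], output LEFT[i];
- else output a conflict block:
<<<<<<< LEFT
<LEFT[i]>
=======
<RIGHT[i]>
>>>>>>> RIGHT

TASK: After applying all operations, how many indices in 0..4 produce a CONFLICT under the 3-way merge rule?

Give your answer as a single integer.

Final LEFT:  [alpha, alpha, alpha, echo, hotel]
Final RIGHT: [alpha, alpha, echo, bravo, foxtrot]
i=0: L=alpha R=alpha -> agree -> alpha
i=1: L=alpha R=alpha -> agree -> alpha
i=2: BASE=foxtrot L=alpha R=echo all differ -> CONFLICT
i=3: L=echo, R=bravo=BASE -> take LEFT -> echo
i=4: L=hotel=BASE, R=foxtrot -> take RIGHT -> foxtrot
Conflict count: 1

Answer: 1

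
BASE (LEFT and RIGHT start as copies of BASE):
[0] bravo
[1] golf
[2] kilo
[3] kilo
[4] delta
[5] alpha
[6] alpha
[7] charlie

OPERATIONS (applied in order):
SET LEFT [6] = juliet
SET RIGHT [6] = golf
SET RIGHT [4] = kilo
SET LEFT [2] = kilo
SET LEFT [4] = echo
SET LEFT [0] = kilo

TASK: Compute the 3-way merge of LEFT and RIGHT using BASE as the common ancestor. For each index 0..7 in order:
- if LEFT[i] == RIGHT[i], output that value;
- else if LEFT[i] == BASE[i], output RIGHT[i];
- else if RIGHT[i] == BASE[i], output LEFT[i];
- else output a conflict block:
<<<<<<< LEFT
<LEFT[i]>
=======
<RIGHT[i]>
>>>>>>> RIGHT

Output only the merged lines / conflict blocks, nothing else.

Answer: kilo
golf
kilo
kilo
<<<<<<< LEFT
echo
=======
kilo
>>>>>>> RIGHT
alpha
<<<<<<< LEFT
juliet
=======
golf
>>>>>>> RIGHT
charlie

Derivation:
Final LEFT:  [kilo, golf, kilo, kilo, echo, alpha, juliet, charlie]
Final RIGHT: [bravo, golf, kilo, kilo, kilo, alpha, golf, charlie]
i=0: L=kilo, R=bravo=BASE -> take LEFT -> kilo
i=1: L=golf R=golf -> agree -> golf
i=2: L=kilo R=kilo -> agree -> kilo
i=3: L=kilo R=kilo -> agree -> kilo
i=4: BASE=delta L=echo R=kilo all differ -> CONFLICT
i=5: L=alpha R=alpha -> agree -> alpha
i=6: BASE=alpha L=juliet R=golf all differ -> CONFLICT
i=7: L=charlie R=charlie -> agree -> charlie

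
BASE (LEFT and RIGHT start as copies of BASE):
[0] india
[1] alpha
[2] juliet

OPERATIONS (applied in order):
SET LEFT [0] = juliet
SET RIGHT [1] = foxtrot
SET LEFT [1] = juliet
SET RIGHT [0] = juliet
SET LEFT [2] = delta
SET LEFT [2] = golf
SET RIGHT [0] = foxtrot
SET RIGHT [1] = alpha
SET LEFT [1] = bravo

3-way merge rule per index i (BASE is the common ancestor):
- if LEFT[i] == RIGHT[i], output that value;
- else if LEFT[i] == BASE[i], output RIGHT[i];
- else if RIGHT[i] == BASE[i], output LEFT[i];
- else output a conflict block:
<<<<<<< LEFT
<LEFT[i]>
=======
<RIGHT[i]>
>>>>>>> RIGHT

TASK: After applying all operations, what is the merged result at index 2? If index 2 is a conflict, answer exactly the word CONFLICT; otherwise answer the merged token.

Answer: golf

Derivation:
Final LEFT:  [juliet, bravo, golf]
Final RIGHT: [foxtrot, alpha, juliet]
i=0: BASE=india L=juliet R=foxtrot all differ -> CONFLICT
i=1: L=bravo, R=alpha=BASE -> take LEFT -> bravo
i=2: L=golf, R=juliet=BASE -> take LEFT -> golf
Index 2 -> golf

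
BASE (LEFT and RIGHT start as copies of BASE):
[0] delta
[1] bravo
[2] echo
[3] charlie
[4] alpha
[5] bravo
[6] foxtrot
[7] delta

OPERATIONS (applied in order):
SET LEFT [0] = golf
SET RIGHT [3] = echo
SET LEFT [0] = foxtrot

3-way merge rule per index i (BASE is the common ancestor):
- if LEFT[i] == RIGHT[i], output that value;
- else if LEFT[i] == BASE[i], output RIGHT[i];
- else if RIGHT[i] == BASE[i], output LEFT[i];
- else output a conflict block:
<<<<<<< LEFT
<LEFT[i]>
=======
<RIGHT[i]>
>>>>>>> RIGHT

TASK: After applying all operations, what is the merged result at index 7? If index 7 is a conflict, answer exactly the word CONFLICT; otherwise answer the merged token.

Final LEFT:  [foxtrot, bravo, echo, charlie, alpha, bravo, foxtrot, delta]
Final RIGHT: [delta, bravo, echo, echo, alpha, bravo, foxtrot, delta]
i=0: L=foxtrot, R=delta=BASE -> take LEFT -> foxtrot
i=1: L=bravo R=bravo -> agree -> bravo
i=2: L=echo R=echo -> agree -> echo
i=3: L=charlie=BASE, R=echo -> take RIGHT -> echo
i=4: L=alpha R=alpha -> agree -> alpha
i=5: L=bravo R=bravo -> agree -> bravo
i=6: L=foxtrot R=foxtrot -> agree -> foxtrot
i=7: L=delta R=delta -> agree -> delta
Index 7 -> delta

Answer: delta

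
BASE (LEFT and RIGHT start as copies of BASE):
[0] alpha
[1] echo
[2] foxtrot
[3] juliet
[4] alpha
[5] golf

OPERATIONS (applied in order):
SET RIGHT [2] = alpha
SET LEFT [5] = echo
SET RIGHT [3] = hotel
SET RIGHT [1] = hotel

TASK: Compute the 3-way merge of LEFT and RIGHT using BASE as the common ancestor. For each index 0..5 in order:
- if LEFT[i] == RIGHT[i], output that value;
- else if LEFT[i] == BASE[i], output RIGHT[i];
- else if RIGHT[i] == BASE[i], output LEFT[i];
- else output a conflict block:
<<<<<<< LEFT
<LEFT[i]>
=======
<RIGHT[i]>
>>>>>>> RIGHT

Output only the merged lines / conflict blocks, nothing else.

Final LEFT:  [alpha, echo, foxtrot, juliet, alpha, echo]
Final RIGHT: [alpha, hotel, alpha, hotel, alpha, golf]
i=0: L=alpha R=alpha -> agree -> alpha
i=1: L=echo=BASE, R=hotel -> take RIGHT -> hotel
i=2: L=foxtrot=BASE, R=alpha -> take RIGHT -> alpha
i=3: L=juliet=BASE, R=hotel -> take RIGHT -> hotel
i=4: L=alpha R=alpha -> agree -> alpha
i=5: L=echo, R=golf=BASE -> take LEFT -> echo

Answer: alpha
hotel
alpha
hotel
alpha
echo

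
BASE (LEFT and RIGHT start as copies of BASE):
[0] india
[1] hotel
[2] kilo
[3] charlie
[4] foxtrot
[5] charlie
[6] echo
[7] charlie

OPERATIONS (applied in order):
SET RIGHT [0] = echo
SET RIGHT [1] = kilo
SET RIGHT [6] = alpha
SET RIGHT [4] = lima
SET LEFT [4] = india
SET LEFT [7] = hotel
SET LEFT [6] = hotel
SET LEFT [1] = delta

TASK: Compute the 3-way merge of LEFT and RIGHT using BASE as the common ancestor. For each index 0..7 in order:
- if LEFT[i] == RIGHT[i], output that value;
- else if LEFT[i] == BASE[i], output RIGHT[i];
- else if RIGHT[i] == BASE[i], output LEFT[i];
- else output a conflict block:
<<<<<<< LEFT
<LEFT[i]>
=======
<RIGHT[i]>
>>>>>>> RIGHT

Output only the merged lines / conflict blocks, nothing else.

Answer: echo
<<<<<<< LEFT
delta
=======
kilo
>>>>>>> RIGHT
kilo
charlie
<<<<<<< LEFT
india
=======
lima
>>>>>>> RIGHT
charlie
<<<<<<< LEFT
hotel
=======
alpha
>>>>>>> RIGHT
hotel

Derivation:
Final LEFT:  [india, delta, kilo, charlie, india, charlie, hotel, hotel]
Final RIGHT: [echo, kilo, kilo, charlie, lima, charlie, alpha, charlie]
i=0: L=india=BASE, R=echo -> take RIGHT -> echo
i=1: BASE=hotel L=delta R=kilo all differ -> CONFLICT
i=2: L=kilo R=kilo -> agree -> kilo
i=3: L=charlie R=charlie -> agree -> charlie
i=4: BASE=foxtrot L=india R=lima all differ -> CONFLICT
i=5: L=charlie R=charlie -> agree -> charlie
i=6: BASE=echo L=hotel R=alpha all differ -> CONFLICT
i=7: L=hotel, R=charlie=BASE -> take LEFT -> hotel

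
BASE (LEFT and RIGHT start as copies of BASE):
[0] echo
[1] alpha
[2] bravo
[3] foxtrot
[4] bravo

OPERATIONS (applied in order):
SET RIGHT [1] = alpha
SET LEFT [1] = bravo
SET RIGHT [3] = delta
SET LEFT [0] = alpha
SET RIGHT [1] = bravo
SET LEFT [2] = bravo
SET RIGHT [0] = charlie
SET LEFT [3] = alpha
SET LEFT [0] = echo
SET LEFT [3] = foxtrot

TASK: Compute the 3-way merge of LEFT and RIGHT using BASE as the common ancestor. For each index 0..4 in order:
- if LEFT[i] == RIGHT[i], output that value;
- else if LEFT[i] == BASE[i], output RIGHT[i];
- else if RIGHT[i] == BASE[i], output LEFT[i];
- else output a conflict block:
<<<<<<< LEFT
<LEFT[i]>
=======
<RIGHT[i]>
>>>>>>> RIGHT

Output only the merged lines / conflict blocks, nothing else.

Answer: charlie
bravo
bravo
delta
bravo

Derivation:
Final LEFT:  [echo, bravo, bravo, foxtrot, bravo]
Final RIGHT: [charlie, bravo, bravo, delta, bravo]
i=0: L=echo=BASE, R=charlie -> take RIGHT -> charlie
i=1: L=bravo R=bravo -> agree -> bravo
i=2: L=bravo R=bravo -> agree -> bravo
i=3: L=foxtrot=BASE, R=delta -> take RIGHT -> delta
i=4: L=bravo R=bravo -> agree -> bravo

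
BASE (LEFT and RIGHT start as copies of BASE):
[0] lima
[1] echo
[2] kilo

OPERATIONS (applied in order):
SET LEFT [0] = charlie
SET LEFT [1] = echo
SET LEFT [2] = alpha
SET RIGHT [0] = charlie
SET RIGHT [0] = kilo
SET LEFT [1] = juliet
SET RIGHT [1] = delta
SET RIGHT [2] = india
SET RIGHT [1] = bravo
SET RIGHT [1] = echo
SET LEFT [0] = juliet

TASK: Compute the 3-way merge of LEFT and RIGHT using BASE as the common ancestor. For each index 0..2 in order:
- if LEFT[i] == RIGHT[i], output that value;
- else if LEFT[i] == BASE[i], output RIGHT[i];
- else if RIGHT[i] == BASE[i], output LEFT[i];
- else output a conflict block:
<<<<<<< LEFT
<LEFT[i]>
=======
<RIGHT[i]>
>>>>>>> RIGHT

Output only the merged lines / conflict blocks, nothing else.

Final LEFT:  [juliet, juliet, alpha]
Final RIGHT: [kilo, echo, india]
i=0: BASE=lima L=juliet R=kilo all differ -> CONFLICT
i=1: L=juliet, R=echo=BASE -> take LEFT -> juliet
i=2: BASE=kilo L=alpha R=india all differ -> CONFLICT

Answer: <<<<<<< LEFT
juliet
=======
kilo
>>>>>>> RIGHT
juliet
<<<<<<< LEFT
alpha
=======
india
>>>>>>> RIGHT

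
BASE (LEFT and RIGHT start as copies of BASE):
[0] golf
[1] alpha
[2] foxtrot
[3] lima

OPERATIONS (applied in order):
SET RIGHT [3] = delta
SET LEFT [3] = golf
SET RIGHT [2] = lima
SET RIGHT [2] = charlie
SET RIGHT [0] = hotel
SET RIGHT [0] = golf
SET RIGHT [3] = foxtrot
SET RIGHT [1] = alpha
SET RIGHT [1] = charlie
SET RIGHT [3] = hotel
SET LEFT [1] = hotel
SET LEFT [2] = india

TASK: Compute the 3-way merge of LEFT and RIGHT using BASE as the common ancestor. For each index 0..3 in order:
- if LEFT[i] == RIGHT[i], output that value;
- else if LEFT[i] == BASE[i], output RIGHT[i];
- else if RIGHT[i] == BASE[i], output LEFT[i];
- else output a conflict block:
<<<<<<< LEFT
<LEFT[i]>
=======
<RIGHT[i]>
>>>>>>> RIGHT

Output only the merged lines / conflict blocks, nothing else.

Answer: golf
<<<<<<< LEFT
hotel
=======
charlie
>>>>>>> RIGHT
<<<<<<< LEFT
india
=======
charlie
>>>>>>> RIGHT
<<<<<<< LEFT
golf
=======
hotel
>>>>>>> RIGHT

Derivation:
Final LEFT:  [golf, hotel, india, golf]
Final RIGHT: [golf, charlie, charlie, hotel]
i=0: L=golf R=golf -> agree -> golf
i=1: BASE=alpha L=hotel R=charlie all differ -> CONFLICT
i=2: BASE=foxtrot L=india R=charlie all differ -> CONFLICT
i=3: BASE=lima L=golf R=hotel all differ -> CONFLICT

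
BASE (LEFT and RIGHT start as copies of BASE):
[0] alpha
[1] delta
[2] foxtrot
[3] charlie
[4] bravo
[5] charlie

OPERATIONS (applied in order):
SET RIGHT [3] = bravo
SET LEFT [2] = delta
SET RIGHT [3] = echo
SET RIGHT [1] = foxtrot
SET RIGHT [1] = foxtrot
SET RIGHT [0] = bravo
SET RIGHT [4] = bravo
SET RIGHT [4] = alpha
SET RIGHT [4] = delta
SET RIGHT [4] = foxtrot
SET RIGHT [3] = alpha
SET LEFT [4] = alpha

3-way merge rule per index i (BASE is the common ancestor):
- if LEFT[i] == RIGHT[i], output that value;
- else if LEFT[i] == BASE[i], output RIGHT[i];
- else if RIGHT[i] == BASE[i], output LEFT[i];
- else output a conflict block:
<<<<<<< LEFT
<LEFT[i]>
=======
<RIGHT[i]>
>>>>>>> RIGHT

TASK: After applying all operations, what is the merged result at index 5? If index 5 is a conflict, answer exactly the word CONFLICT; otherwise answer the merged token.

Final LEFT:  [alpha, delta, delta, charlie, alpha, charlie]
Final RIGHT: [bravo, foxtrot, foxtrot, alpha, foxtrot, charlie]
i=0: L=alpha=BASE, R=bravo -> take RIGHT -> bravo
i=1: L=delta=BASE, R=foxtrot -> take RIGHT -> foxtrot
i=2: L=delta, R=foxtrot=BASE -> take LEFT -> delta
i=3: L=charlie=BASE, R=alpha -> take RIGHT -> alpha
i=4: BASE=bravo L=alpha R=foxtrot all differ -> CONFLICT
i=5: L=charlie R=charlie -> agree -> charlie
Index 5 -> charlie

Answer: charlie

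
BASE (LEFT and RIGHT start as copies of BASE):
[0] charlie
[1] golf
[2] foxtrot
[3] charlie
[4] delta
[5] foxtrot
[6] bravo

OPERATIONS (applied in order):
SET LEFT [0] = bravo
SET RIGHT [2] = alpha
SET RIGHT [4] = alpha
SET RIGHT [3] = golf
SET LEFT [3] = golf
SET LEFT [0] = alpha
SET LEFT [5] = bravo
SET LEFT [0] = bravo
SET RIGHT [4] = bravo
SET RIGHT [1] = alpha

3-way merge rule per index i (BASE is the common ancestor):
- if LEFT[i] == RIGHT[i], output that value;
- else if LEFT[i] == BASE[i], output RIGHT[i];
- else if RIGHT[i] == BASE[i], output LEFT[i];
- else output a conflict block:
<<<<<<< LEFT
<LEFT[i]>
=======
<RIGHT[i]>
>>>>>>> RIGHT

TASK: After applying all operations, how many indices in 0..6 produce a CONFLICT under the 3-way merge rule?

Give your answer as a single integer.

Final LEFT:  [bravo, golf, foxtrot, golf, delta, bravo, bravo]
Final RIGHT: [charlie, alpha, alpha, golf, bravo, foxtrot, bravo]
i=0: L=bravo, R=charlie=BASE -> take LEFT -> bravo
i=1: L=golf=BASE, R=alpha -> take RIGHT -> alpha
i=2: L=foxtrot=BASE, R=alpha -> take RIGHT -> alpha
i=3: L=golf R=golf -> agree -> golf
i=4: L=delta=BASE, R=bravo -> take RIGHT -> bravo
i=5: L=bravo, R=foxtrot=BASE -> take LEFT -> bravo
i=6: L=bravo R=bravo -> agree -> bravo
Conflict count: 0

Answer: 0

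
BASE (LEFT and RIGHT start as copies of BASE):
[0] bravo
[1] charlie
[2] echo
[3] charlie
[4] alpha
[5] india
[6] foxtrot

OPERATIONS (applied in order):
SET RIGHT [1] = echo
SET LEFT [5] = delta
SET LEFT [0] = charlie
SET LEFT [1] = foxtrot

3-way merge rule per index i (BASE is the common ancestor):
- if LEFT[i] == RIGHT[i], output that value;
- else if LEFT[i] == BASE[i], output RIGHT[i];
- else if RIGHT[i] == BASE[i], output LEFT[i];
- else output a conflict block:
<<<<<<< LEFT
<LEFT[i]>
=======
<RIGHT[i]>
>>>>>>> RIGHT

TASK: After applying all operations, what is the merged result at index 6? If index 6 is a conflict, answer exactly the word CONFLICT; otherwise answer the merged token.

Answer: foxtrot

Derivation:
Final LEFT:  [charlie, foxtrot, echo, charlie, alpha, delta, foxtrot]
Final RIGHT: [bravo, echo, echo, charlie, alpha, india, foxtrot]
i=0: L=charlie, R=bravo=BASE -> take LEFT -> charlie
i=1: BASE=charlie L=foxtrot R=echo all differ -> CONFLICT
i=2: L=echo R=echo -> agree -> echo
i=3: L=charlie R=charlie -> agree -> charlie
i=4: L=alpha R=alpha -> agree -> alpha
i=5: L=delta, R=india=BASE -> take LEFT -> delta
i=6: L=foxtrot R=foxtrot -> agree -> foxtrot
Index 6 -> foxtrot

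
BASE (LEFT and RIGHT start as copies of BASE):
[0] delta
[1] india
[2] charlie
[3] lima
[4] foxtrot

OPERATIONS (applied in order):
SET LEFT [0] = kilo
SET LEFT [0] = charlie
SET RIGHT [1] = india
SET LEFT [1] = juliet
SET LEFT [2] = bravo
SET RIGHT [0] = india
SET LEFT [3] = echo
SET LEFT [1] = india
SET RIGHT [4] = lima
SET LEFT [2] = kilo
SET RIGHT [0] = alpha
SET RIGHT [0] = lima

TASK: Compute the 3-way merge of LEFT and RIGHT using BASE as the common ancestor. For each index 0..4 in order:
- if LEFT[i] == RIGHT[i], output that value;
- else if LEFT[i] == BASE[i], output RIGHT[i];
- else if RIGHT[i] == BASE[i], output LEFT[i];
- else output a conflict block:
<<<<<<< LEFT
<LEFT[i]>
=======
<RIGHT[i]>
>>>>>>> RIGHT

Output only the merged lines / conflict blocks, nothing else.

Answer: <<<<<<< LEFT
charlie
=======
lima
>>>>>>> RIGHT
india
kilo
echo
lima

Derivation:
Final LEFT:  [charlie, india, kilo, echo, foxtrot]
Final RIGHT: [lima, india, charlie, lima, lima]
i=0: BASE=delta L=charlie R=lima all differ -> CONFLICT
i=1: L=india R=india -> agree -> india
i=2: L=kilo, R=charlie=BASE -> take LEFT -> kilo
i=3: L=echo, R=lima=BASE -> take LEFT -> echo
i=4: L=foxtrot=BASE, R=lima -> take RIGHT -> lima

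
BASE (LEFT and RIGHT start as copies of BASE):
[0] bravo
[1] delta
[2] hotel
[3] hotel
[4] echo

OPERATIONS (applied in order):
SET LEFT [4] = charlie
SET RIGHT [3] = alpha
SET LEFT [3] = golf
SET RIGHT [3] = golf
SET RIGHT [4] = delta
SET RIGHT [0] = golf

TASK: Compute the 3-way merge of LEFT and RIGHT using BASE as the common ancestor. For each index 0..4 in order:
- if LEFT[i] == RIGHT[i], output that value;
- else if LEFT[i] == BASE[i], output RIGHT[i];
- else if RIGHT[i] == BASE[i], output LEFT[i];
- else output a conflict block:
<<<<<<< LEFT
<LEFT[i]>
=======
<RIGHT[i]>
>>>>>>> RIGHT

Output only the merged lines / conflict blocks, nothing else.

Final LEFT:  [bravo, delta, hotel, golf, charlie]
Final RIGHT: [golf, delta, hotel, golf, delta]
i=0: L=bravo=BASE, R=golf -> take RIGHT -> golf
i=1: L=delta R=delta -> agree -> delta
i=2: L=hotel R=hotel -> agree -> hotel
i=3: L=golf R=golf -> agree -> golf
i=4: BASE=echo L=charlie R=delta all differ -> CONFLICT

Answer: golf
delta
hotel
golf
<<<<<<< LEFT
charlie
=======
delta
>>>>>>> RIGHT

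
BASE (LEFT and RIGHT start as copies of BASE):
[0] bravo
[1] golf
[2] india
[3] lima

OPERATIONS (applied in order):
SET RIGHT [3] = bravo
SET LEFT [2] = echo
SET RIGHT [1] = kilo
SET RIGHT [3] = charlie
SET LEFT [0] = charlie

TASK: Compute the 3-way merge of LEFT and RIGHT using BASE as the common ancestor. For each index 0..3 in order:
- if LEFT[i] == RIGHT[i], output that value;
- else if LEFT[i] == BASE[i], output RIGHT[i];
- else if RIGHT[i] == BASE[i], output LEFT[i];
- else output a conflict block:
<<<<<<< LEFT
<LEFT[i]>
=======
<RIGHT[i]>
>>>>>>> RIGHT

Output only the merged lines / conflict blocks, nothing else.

Final LEFT:  [charlie, golf, echo, lima]
Final RIGHT: [bravo, kilo, india, charlie]
i=0: L=charlie, R=bravo=BASE -> take LEFT -> charlie
i=1: L=golf=BASE, R=kilo -> take RIGHT -> kilo
i=2: L=echo, R=india=BASE -> take LEFT -> echo
i=3: L=lima=BASE, R=charlie -> take RIGHT -> charlie

Answer: charlie
kilo
echo
charlie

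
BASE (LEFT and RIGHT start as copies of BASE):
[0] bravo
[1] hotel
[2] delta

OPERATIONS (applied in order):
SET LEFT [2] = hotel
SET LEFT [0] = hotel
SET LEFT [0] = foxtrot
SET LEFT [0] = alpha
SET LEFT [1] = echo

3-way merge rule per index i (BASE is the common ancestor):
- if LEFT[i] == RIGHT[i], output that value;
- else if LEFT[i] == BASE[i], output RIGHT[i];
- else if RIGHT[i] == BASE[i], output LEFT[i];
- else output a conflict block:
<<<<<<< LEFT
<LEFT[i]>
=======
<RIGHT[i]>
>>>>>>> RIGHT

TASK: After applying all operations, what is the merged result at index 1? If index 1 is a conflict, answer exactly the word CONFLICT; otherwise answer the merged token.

Answer: echo

Derivation:
Final LEFT:  [alpha, echo, hotel]
Final RIGHT: [bravo, hotel, delta]
i=0: L=alpha, R=bravo=BASE -> take LEFT -> alpha
i=1: L=echo, R=hotel=BASE -> take LEFT -> echo
i=2: L=hotel, R=delta=BASE -> take LEFT -> hotel
Index 1 -> echo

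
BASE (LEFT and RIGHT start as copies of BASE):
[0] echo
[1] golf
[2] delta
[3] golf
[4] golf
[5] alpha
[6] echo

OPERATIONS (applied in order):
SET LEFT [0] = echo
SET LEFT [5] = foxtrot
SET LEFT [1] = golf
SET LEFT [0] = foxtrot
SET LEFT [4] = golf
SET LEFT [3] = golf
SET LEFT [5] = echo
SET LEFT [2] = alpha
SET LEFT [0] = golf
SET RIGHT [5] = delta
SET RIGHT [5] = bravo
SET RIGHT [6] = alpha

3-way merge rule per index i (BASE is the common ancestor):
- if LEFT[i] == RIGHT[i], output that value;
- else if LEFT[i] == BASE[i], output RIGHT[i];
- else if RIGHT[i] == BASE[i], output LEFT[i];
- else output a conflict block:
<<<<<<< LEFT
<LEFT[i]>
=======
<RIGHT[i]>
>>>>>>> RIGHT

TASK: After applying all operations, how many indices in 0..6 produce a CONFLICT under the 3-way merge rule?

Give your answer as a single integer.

Final LEFT:  [golf, golf, alpha, golf, golf, echo, echo]
Final RIGHT: [echo, golf, delta, golf, golf, bravo, alpha]
i=0: L=golf, R=echo=BASE -> take LEFT -> golf
i=1: L=golf R=golf -> agree -> golf
i=2: L=alpha, R=delta=BASE -> take LEFT -> alpha
i=3: L=golf R=golf -> agree -> golf
i=4: L=golf R=golf -> agree -> golf
i=5: BASE=alpha L=echo R=bravo all differ -> CONFLICT
i=6: L=echo=BASE, R=alpha -> take RIGHT -> alpha
Conflict count: 1

Answer: 1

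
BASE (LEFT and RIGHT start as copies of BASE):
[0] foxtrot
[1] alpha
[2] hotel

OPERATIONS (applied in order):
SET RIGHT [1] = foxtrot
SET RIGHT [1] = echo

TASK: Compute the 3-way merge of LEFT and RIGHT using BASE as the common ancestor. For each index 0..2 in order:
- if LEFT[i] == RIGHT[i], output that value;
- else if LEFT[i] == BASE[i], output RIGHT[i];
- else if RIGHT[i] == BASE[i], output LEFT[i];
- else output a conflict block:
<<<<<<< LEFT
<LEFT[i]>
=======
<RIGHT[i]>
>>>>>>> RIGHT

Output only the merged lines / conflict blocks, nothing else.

Final LEFT:  [foxtrot, alpha, hotel]
Final RIGHT: [foxtrot, echo, hotel]
i=0: L=foxtrot R=foxtrot -> agree -> foxtrot
i=1: L=alpha=BASE, R=echo -> take RIGHT -> echo
i=2: L=hotel R=hotel -> agree -> hotel

Answer: foxtrot
echo
hotel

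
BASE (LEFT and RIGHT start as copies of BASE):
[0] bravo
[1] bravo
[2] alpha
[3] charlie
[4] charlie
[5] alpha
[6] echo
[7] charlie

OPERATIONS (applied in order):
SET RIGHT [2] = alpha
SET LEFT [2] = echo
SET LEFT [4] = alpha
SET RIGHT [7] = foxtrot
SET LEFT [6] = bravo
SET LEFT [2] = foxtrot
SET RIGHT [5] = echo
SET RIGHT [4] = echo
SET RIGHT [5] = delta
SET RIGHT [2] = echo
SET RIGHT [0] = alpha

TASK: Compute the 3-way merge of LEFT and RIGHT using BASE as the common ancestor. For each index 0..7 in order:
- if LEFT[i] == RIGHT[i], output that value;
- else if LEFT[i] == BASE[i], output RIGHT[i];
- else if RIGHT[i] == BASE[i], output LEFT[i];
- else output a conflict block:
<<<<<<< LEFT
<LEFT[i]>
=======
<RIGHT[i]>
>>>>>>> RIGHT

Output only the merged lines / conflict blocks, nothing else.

Final LEFT:  [bravo, bravo, foxtrot, charlie, alpha, alpha, bravo, charlie]
Final RIGHT: [alpha, bravo, echo, charlie, echo, delta, echo, foxtrot]
i=0: L=bravo=BASE, R=alpha -> take RIGHT -> alpha
i=1: L=bravo R=bravo -> agree -> bravo
i=2: BASE=alpha L=foxtrot R=echo all differ -> CONFLICT
i=3: L=charlie R=charlie -> agree -> charlie
i=4: BASE=charlie L=alpha R=echo all differ -> CONFLICT
i=5: L=alpha=BASE, R=delta -> take RIGHT -> delta
i=6: L=bravo, R=echo=BASE -> take LEFT -> bravo
i=7: L=charlie=BASE, R=foxtrot -> take RIGHT -> foxtrot

Answer: alpha
bravo
<<<<<<< LEFT
foxtrot
=======
echo
>>>>>>> RIGHT
charlie
<<<<<<< LEFT
alpha
=======
echo
>>>>>>> RIGHT
delta
bravo
foxtrot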